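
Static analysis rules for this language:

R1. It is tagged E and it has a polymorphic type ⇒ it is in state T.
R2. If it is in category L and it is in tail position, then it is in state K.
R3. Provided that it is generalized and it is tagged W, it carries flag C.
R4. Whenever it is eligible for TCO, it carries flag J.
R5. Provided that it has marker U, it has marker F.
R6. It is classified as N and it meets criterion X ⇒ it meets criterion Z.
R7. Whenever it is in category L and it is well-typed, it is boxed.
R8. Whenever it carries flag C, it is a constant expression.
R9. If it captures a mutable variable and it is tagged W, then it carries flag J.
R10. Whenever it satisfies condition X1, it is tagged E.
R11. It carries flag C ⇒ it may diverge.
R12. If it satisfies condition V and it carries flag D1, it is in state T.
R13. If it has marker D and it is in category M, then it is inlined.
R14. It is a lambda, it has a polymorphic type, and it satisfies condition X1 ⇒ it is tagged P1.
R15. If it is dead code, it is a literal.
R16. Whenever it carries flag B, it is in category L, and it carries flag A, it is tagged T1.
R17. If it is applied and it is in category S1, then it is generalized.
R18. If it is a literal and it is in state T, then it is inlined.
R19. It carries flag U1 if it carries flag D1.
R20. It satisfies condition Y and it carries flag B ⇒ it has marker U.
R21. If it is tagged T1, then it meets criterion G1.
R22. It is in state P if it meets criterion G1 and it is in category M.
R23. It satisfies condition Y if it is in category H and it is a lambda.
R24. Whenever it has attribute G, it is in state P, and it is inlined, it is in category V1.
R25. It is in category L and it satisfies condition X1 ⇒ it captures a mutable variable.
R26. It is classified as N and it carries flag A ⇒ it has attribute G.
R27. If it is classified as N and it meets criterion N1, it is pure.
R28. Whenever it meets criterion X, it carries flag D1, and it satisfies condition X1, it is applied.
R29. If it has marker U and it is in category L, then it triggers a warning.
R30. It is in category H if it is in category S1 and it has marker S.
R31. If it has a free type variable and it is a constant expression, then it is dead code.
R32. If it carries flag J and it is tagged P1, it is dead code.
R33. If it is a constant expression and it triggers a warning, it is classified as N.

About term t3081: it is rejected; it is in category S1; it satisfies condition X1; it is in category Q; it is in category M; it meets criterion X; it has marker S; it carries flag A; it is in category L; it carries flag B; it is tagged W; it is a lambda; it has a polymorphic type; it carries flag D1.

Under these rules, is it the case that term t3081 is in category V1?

By R10 (it satisfies condition X1): it is tagged E.
By R14 (it is a lambda, it has a polymorphic type, it satisfies condition X1): it is tagged P1.
By R16 (it carries flag B, it is in category L, it carries flag A): it is tagged T1.
By R21 (it is tagged T1): it meets criterion G1.
By R22 (it meets criterion G1, it is in category M): it is in state P.
By R25 (it is in category L, it satisfies condition X1): it captures a mutable variable.
By R28 (it meets criterion X, it carries flag D1, it satisfies condition X1): it is applied.
By R30 (it is in category S1, it has marker S): it is in category H.
By R1 (it is tagged E, it has a polymorphic type): it is in state T.
By R9 (it captures a mutable variable, it is tagged W): it carries flag J.
By R17 (it is applied, it is in category S1): it is generalized.
By R23 (it is in category H, it is a lambda): it satisfies condition Y.
By R32 (it carries flag J, it is tagged P1): it is dead code.
By R3 (it is generalized, it is tagged W): it carries flag C.
By R8 (it carries flag C): it is a constant expression.
By R15 (it is dead code): it is a literal.
By R18 (it is a literal, it is in state T): it is inlined.
By R20 (it satisfies condition Y, it carries flag B): it has marker U.
By R29 (it has marker U, it is in category L): it triggers a warning.
By R33 (it is a constant expression, it triggers a warning): it is classified as N.
By R26 (it is classified as N, it carries flag A): it has attribute G.
By R24 (it has attribute G, it is in state P, it is inlined): it is in category V1.

Yes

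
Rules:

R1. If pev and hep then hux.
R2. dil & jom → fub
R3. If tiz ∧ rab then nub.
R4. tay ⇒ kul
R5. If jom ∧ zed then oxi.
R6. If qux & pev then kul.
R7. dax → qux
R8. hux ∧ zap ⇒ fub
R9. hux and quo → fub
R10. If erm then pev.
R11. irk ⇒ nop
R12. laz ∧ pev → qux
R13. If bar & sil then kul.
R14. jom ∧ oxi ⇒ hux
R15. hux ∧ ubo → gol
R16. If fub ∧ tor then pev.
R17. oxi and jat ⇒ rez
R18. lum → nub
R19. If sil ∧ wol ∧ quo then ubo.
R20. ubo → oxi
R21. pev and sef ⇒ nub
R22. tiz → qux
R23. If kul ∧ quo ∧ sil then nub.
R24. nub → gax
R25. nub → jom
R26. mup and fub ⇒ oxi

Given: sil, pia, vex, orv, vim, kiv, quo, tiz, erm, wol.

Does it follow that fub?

Yes

pev  (by R10: erm)
ubo  (by R19: sil, wol, quo)
oxi  (by R20: ubo)
qux  (by R22: tiz)
kul  (by R6: qux, pev)
nub  (by R23: kul, quo, sil)
jom  (by R25: nub)
hux  (by R14: jom, oxi)
fub  (by R9: hux, quo)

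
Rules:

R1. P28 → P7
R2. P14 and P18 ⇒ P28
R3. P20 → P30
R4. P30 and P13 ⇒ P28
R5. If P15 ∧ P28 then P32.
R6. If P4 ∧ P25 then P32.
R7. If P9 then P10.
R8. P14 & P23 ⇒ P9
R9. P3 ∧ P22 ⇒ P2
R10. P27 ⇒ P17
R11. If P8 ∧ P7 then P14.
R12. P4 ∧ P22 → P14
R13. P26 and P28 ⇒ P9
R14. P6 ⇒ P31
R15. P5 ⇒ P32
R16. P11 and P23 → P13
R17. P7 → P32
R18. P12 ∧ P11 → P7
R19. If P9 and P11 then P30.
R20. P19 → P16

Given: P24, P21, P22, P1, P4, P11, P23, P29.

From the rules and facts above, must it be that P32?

Yes

P14  (by R12: P4, P22)
P13  (by R16: P11, P23)
P9  (by R8: P14, P23)
P30  (by R19: P9, P11)
P28  (by R4: P30, P13)
P7  (by R1: P28)
P32  (by R17: P7)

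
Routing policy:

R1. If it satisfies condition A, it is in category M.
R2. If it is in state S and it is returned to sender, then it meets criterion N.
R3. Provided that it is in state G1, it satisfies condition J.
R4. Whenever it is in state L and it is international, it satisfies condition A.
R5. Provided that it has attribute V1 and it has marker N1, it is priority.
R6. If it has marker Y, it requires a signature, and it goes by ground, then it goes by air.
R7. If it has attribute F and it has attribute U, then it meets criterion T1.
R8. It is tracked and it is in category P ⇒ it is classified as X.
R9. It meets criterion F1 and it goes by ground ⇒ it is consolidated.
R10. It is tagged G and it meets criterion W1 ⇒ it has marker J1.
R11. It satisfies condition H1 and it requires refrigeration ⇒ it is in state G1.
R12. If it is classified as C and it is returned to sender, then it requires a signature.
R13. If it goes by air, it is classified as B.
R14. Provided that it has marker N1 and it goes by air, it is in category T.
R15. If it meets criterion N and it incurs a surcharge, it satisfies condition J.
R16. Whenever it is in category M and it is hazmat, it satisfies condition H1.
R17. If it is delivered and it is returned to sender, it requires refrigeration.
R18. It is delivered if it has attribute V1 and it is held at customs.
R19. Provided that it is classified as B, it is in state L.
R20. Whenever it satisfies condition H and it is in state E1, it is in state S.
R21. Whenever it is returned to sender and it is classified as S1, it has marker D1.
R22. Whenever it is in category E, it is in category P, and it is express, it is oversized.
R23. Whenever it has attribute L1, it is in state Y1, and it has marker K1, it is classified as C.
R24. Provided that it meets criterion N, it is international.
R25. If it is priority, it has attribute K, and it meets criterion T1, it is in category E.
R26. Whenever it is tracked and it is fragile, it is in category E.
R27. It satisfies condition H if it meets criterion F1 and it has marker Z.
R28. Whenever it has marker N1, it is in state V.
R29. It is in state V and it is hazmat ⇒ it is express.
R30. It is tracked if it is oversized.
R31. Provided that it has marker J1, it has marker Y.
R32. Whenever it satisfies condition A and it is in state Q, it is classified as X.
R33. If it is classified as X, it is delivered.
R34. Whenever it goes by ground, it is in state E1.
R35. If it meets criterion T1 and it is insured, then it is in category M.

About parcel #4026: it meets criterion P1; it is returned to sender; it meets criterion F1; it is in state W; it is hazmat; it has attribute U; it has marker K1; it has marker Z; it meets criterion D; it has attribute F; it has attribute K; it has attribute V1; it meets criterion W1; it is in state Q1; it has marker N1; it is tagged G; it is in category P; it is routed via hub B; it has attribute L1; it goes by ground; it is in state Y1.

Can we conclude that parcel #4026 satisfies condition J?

By R5 (it has attribute V1, it has marker N1): it is priority.
By R7 (it has attribute F, it has attribute U): it meets criterion T1.
By R10 (it is tagged G, it meets criterion W1): it has marker J1.
By R23 (it has attribute L1, it is in state Y1, it has marker K1): it is classified as C.
By R25 (it is priority, it has attribute K, it meets criterion T1): it is in category E.
By R27 (it meets criterion F1, it has marker Z): it satisfies condition H.
By R28 (it has marker N1): it is in state V.
By R29 (it is in state V, it is hazmat): it is express.
By R31 (it has marker J1): it has marker Y.
By R34 (it goes by ground): it is in state E1.
By R12 (it is classified as C, it is returned to sender): it requires a signature.
By R20 (it satisfies condition H, it is in state E1): it is in state S.
By R22 (it is in category E, it is in category P, it is express): it is oversized.
By R30 (it is oversized): it is tracked.
By R2 (it is in state S, it is returned to sender): it meets criterion N.
By R6 (it has marker Y, it requires a signature, it goes by ground): it goes by air.
By R8 (it is tracked, it is in category P): it is classified as X.
By R13 (it goes by air): it is classified as B.
By R19 (it is classified as B): it is in state L.
By R24 (it meets criterion N): it is international.
By R33 (it is classified as X): it is delivered.
By R4 (it is in state L, it is international): it satisfies condition A.
By R17 (it is delivered, it is returned to sender): it requires refrigeration.
By R1 (it satisfies condition A): it is in category M.
By R16 (it is in category M, it is hazmat): it satisfies condition H1.
By R11 (it satisfies condition H1, it requires refrigeration): it is in state G1.
By R3 (it is in state G1): it satisfies condition J.

Yes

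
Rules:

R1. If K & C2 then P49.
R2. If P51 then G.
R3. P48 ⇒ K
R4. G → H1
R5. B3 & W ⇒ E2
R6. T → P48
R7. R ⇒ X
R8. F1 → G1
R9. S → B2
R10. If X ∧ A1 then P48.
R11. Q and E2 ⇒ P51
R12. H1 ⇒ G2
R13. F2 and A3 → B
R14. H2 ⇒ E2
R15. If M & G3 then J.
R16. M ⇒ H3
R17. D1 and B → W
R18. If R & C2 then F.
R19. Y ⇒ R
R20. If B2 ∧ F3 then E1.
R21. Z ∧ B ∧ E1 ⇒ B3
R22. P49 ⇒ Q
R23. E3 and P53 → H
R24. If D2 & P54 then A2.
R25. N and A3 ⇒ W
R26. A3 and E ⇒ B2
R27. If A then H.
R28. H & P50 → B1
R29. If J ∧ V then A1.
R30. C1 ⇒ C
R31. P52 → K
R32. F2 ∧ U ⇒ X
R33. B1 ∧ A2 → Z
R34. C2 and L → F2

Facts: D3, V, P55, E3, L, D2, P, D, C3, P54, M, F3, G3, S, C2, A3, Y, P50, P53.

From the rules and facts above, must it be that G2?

No

Forward chaining from the given facts derives: B2, J, H3, R, E1, H, A2, B1, A1, Z, F2, X, P48, B, F, B3, K, P49, Q.
The only rule concluding G2 is R12, which needs H1; that is never established.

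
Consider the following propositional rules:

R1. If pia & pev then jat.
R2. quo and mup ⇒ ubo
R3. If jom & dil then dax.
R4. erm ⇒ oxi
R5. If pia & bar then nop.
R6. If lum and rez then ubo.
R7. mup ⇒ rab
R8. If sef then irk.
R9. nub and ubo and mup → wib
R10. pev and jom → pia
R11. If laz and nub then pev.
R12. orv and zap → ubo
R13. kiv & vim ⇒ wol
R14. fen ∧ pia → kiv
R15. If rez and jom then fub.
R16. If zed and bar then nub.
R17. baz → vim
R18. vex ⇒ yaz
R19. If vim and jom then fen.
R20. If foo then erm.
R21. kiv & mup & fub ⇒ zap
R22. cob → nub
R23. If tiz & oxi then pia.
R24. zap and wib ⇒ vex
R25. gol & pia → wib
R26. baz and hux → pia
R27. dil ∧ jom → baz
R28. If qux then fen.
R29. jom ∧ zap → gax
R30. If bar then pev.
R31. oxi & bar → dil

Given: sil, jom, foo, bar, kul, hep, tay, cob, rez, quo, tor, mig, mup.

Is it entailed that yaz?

Yes

ubo  (by R2: quo, mup)
fub  (by R15: rez, jom)
erm  (by R20: foo)
nub  (by R22: cob)
pev  (by R30: bar)
oxi  (by R4: erm)
wib  (by R9: nub, ubo, mup)
pia  (by R10: pev, jom)
dil  (by R31: oxi, bar)
baz  (by R27: dil, jom)
vim  (by R17: baz)
fen  (by R19: vim, jom)
kiv  (by R14: fen, pia)
zap  (by R21: kiv, mup, fub)
vex  (by R24: zap, wib)
yaz  (by R18: vex)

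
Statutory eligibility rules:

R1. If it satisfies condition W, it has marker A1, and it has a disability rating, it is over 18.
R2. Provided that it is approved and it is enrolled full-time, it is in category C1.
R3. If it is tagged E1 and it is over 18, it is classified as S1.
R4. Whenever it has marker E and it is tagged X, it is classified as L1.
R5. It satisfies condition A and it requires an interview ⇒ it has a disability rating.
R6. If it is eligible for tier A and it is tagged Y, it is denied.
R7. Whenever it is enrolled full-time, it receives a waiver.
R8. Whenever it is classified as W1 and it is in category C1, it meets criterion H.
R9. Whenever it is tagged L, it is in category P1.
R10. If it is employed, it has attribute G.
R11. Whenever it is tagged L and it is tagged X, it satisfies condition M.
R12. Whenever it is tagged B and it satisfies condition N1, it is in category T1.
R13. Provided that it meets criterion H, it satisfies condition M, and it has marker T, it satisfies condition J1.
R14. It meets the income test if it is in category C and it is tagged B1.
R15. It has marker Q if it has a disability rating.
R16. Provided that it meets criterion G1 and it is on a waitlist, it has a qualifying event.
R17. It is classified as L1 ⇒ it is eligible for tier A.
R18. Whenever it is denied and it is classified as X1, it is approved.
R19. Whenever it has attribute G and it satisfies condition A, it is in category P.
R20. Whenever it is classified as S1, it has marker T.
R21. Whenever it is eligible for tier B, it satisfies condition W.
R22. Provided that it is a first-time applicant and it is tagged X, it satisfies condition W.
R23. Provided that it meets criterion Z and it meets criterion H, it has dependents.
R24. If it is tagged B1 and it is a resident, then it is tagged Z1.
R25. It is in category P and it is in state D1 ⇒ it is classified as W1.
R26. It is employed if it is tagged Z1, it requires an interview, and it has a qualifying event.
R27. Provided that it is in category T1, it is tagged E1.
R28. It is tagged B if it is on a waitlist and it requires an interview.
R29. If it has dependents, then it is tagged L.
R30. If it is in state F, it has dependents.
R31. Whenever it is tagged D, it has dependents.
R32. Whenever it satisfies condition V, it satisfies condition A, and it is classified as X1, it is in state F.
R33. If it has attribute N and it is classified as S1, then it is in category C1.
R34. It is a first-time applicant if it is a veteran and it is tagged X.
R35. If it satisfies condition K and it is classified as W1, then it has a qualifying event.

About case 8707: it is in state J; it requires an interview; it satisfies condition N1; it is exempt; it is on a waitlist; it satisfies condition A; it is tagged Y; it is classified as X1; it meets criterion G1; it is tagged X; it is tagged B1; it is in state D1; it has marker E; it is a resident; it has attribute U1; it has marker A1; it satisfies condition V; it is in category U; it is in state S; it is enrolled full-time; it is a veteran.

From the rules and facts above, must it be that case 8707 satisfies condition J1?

Yes

By R4 (it has marker E, it is tagged X): it is classified as L1.
By R5 (it satisfies condition A, it requires an interview): it has a disability rating.
By R16 (it meets criterion G1, it is on a waitlist): it has a qualifying event.
By R17 (it is classified as L1): it is eligible for tier A.
By R24 (it is tagged B1, it is a resident): it is tagged Z1.
By R26 (it is tagged Z1, it requires an interview, it has a qualifying event): it is employed.
By R28 (it is on a waitlist, it requires an interview): it is tagged B.
By R32 (it satisfies condition V, it satisfies condition A, it is classified as X1): it is in state F.
By R34 (it is a veteran, it is tagged X): it is a first-time applicant.
By R6 (it is eligible for tier A, it is tagged Y): it is denied.
By R10 (it is employed): it has attribute G.
By R12 (it is tagged B, it satisfies condition N1): it is in category T1.
By R18 (it is denied, it is classified as X1): it is approved.
By R19 (it has attribute G, it satisfies condition A): it is in category P.
By R22 (it is a first-time applicant, it is tagged X): it satisfies condition W.
By R25 (it is in category P, it is in state D1): it is classified as W1.
By R27 (it is in category T1): it is tagged E1.
By R30 (it is in state F): it has dependents.
By R1 (it satisfies condition W, it has marker A1, it has a disability rating): it is over 18.
By R2 (it is approved, it is enrolled full-time): it is in category C1.
By R3 (it is tagged E1, it is over 18): it is classified as S1.
By R8 (it is classified as W1, it is in category C1): it meets criterion H.
By R20 (it is classified as S1): it has marker T.
By R29 (it has dependents): it is tagged L.
By R11 (it is tagged L, it is tagged X): it satisfies condition M.
By R13 (it meets criterion H, it satisfies condition M, it has marker T): it satisfies condition J1.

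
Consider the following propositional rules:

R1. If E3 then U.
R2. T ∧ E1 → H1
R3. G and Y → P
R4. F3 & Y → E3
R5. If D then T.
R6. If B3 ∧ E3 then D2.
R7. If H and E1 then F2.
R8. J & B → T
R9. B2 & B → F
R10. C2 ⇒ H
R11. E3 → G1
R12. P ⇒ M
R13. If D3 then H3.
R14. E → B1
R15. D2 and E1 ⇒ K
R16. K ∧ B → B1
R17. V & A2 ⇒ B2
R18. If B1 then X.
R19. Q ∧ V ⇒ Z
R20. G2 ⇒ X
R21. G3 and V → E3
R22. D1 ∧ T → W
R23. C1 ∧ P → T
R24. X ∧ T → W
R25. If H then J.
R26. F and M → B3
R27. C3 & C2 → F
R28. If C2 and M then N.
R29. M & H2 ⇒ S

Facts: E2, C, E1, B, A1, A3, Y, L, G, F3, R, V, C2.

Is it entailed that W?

Forward chaining from the given facts derives: P, E3, H, G1, M, J, N, U, F2, T, H1.
Rules concluding W: R22 needs D1; R24 needs X — none of these are established.

No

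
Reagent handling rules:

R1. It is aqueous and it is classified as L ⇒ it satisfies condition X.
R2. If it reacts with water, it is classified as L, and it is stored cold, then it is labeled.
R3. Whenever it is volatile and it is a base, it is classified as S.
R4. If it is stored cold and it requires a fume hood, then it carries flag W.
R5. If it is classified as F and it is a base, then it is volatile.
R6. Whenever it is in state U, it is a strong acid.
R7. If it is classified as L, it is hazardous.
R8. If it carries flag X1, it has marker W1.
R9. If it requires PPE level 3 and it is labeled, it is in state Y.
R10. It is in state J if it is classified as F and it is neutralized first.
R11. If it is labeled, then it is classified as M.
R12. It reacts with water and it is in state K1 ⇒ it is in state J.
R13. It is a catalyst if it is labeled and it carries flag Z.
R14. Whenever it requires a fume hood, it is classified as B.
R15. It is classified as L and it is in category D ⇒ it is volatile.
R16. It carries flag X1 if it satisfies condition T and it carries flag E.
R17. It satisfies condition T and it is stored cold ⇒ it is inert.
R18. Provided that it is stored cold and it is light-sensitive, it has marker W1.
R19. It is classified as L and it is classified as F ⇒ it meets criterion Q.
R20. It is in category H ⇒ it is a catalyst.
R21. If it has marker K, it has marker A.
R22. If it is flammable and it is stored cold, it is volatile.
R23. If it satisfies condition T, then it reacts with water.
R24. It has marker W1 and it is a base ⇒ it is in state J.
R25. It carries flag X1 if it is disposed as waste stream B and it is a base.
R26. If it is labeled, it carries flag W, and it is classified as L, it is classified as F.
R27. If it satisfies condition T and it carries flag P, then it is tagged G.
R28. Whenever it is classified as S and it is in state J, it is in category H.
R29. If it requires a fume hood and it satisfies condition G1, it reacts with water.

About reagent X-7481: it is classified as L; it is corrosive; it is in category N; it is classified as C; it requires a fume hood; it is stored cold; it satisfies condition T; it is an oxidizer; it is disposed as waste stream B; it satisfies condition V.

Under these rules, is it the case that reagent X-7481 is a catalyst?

No

Forward chaining from the given facts derives: carries flag W, is hazardous, is classified as B, is inert, reacts with water, is labeled, is classified as M, is classified as F, meets criterion Q.
Rules concluding "it is a catalyst": R13 needs "it carries flag Z"; R20 needs "it is in category H" — none of these are established.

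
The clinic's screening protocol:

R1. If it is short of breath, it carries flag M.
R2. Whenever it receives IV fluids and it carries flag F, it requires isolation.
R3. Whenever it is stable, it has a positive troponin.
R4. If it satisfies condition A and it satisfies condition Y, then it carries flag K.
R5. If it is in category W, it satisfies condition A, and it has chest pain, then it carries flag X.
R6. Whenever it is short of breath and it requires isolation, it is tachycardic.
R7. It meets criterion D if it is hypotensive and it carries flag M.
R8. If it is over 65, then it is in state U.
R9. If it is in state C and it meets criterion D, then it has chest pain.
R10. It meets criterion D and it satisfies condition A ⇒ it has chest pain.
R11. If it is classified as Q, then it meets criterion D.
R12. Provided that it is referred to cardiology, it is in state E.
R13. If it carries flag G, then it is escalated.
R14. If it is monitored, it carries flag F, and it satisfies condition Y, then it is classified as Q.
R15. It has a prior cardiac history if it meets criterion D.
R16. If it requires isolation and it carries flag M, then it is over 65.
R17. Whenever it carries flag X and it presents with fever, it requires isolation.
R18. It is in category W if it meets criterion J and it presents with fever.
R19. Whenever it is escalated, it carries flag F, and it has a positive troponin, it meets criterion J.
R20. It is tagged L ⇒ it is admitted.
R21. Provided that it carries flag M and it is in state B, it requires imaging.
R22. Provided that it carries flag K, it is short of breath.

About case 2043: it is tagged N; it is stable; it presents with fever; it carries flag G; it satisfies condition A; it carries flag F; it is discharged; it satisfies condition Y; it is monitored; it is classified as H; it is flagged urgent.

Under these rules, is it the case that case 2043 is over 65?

By R3 (it is stable): it has a positive troponin.
By R4 (it satisfies condition A, it satisfies condition Y): it carries flag K.
By R13 (it carries flag G): it is escalated.
By R14 (it is monitored, it carries flag F, it satisfies condition Y): it is classified as Q.
By R19 (it is escalated, it carries flag F, it has a positive troponin): it meets criterion J.
By R22 (it carries flag K): it is short of breath.
By R1 (it is short of breath): it carries flag M.
By R11 (it is classified as Q): it meets criterion D.
By R18 (it meets criterion J, it presents with fever): it is in category W.
By R10 (it meets criterion D, it satisfies condition A): it has chest pain.
By R5 (it is in category W, it satisfies condition A, it has chest pain): it carries flag X.
By R17 (it carries flag X, it presents with fever): it requires isolation.
By R16 (it requires isolation, it carries flag M): it is over 65.

Yes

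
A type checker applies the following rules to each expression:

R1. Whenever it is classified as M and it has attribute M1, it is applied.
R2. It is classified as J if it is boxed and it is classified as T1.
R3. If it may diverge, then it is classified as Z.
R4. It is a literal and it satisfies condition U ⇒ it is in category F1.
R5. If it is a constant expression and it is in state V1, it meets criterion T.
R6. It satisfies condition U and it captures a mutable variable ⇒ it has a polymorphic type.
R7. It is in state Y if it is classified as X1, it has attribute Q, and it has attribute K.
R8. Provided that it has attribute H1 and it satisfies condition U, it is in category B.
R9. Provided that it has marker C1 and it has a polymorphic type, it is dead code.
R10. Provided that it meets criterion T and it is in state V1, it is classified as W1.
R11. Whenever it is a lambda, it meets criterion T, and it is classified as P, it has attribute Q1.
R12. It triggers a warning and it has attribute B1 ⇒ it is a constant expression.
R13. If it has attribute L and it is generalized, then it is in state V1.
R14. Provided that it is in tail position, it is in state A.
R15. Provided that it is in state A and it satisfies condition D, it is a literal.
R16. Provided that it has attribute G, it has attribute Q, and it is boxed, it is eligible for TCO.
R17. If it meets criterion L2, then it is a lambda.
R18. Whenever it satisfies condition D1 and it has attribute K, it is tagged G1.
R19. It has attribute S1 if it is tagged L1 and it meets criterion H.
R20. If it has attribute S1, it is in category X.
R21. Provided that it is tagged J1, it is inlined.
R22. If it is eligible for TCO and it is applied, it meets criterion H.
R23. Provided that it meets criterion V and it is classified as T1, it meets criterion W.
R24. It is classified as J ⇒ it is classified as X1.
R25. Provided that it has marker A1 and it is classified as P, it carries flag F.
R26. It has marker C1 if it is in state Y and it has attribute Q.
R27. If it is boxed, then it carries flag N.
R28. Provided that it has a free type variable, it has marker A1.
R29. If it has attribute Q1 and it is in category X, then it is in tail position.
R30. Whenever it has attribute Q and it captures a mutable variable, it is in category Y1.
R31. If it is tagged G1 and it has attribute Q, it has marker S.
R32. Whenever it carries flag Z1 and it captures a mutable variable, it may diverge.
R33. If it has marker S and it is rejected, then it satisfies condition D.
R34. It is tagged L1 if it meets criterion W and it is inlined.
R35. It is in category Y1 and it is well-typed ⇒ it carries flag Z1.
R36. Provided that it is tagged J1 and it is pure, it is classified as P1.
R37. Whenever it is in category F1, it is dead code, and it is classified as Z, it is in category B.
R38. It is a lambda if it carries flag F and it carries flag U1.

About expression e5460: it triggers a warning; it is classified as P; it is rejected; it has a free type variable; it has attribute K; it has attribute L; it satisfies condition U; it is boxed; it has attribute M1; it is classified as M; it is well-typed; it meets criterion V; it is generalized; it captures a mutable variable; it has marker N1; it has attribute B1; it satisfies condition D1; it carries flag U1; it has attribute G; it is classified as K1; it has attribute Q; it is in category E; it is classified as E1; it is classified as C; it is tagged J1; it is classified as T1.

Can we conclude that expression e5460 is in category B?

Yes

By R1 (it is classified as M, it has attribute M1): it is applied.
By R2 (it is boxed, it is classified as T1): it is classified as J.
By R6 (it satisfies condition U, it captures a mutable variable): it has a polymorphic type.
By R12 (it triggers a warning, it has attribute B1): it is a constant expression.
By R13 (it has attribute L, it is generalized): it is in state V1.
By R16 (it has attribute G, it has attribute Q, it is boxed): it is eligible for TCO.
By R18 (it satisfies condition D1, it has attribute K): it is tagged G1.
By R21 (it is tagged J1): it is inlined.
By R22 (it is eligible for TCO, it is applied): it meets criterion H.
By R23 (it meets criterion V, it is classified as T1): it meets criterion W.
By R24 (it is classified as J): it is classified as X1.
By R28 (it has a free type variable): it has marker A1.
By R30 (it has attribute Q, it captures a mutable variable): it is in category Y1.
By R31 (it is tagged G1, it has attribute Q): it has marker S.
By R33 (it has marker S, it is rejected): it satisfies condition D.
By R34 (it meets criterion W, it is inlined): it is tagged L1.
By R35 (it is in category Y1, it is well-typed): it carries flag Z1.
By R5 (it is a constant expression, it is in state V1): it meets criterion T.
By R7 (it is classified as X1, it has attribute Q, it has attribute K): it is in state Y.
By R19 (it is tagged L1, it meets criterion H): it has attribute S1.
By R20 (it has attribute S1): it is in category X.
By R25 (it has marker A1, it is classified as P): it carries flag F.
By R26 (it is in state Y, it has attribute Q): it has marker C1.
By R32 (it carries flag Z1, it captures a mutable variable): it may diverge.
By R38 (it carries flag F, it carries flag U1): it is a lambda.
By R3 (it may diverge): it is classified as Z.
By R9 (it has marker C1, it has a polymorphic type): it is dead code.
By R11 (it is a lambda, it meets criterion T, it is classified as P): it has attribute Q1.
By R29 (it has attribute Q1, it is in category X): it is in tail position.
By R14 (it is in tail position): it is in state A.
By R15 (it is in state A, it satisfies condition D): it is a literal.
By R4 (it is a literal, it satisfies condition U): it is in category F1.
By R37 (it is in category F1, it is dead code, it is classified as Z): it is in category B.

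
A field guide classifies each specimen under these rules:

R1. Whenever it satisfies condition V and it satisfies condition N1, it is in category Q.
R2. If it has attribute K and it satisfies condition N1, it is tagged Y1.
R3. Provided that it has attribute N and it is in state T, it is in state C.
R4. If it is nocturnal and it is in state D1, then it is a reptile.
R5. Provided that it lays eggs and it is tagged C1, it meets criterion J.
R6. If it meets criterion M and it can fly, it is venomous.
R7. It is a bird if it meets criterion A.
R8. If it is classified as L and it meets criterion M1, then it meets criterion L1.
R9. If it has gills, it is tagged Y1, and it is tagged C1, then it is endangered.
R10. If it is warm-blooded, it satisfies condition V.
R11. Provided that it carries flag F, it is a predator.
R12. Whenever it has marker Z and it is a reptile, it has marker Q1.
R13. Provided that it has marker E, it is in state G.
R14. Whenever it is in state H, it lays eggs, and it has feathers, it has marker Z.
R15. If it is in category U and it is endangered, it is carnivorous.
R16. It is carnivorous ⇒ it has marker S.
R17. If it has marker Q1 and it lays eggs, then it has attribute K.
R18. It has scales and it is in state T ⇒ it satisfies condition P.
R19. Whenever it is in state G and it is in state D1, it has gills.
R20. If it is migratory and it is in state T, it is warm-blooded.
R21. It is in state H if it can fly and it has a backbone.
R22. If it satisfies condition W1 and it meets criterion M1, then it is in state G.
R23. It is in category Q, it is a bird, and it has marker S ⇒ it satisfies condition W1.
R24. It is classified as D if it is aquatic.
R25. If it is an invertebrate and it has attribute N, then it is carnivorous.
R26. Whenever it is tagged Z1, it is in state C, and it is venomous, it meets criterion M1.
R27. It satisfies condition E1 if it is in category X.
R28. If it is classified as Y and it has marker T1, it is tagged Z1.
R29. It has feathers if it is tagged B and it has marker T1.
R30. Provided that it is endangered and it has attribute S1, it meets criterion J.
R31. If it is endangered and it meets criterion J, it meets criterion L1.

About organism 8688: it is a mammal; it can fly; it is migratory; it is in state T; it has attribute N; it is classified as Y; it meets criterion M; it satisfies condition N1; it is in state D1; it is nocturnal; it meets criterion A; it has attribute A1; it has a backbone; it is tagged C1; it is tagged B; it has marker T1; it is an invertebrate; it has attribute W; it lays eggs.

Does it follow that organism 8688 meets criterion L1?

By R3 (it has attribute N, it is in state T): it is in state C.
By R4 (it is nocturnal, it is in state D1): it is a reptile.
By R5 (it lays eggs, it is tagged C1): it meets criterion J.
By R6 (it meets criterion M, it can fly): it is venomous.
By R7 (it meets criterion A): it is a bird.
By R20 (it is migratory, it is in state T): it is warm-blooded.
By R21 (it can fly, it has a backbone): it is in state H.
By R25 (it is an invertebrate, it has attribute N): it is carnivorous.
By R28 (it is classified as Y, it has marker T1): it is tagged Z1.
By R29 (it is tagged B, it has marker T1): it has feathers.
By R10 (it is warm-blooded): it satisfies condition V.
By R14 (it is in state H, it lays eggs, it has feathers): it has marker Z.
By R16 (it is carnivorous): it has marker S.
By R26 (it is tagged Z1, it is in state C, it is venomous): it meets criterion M1.
By R1 (it satisfies condition V, it satisfies condition N1): it is in category Q.
By R12 (it has marker Z, it is a reptile): it has marker Q1.
By R17 (it has marker Q1, it lays eggs): it has attribute K.
By R23 (it is in category Q, it is a bird, it has marker S): it satisfies condition W1.
By R2 (it has attribute K, it satisfies condition N1): it is tagged Y1.
By R22 (it satisfies condition W1, it meets criterion M1): it is in state G.
By R19 (it is in state G, it is in state D1): it has gills.
By R9 (it has gills, it is tagged Y1, it is tagged C1): it is endangered.
By R31 (it is endangered, it meets criterion J): it meets criterion L1.

Yes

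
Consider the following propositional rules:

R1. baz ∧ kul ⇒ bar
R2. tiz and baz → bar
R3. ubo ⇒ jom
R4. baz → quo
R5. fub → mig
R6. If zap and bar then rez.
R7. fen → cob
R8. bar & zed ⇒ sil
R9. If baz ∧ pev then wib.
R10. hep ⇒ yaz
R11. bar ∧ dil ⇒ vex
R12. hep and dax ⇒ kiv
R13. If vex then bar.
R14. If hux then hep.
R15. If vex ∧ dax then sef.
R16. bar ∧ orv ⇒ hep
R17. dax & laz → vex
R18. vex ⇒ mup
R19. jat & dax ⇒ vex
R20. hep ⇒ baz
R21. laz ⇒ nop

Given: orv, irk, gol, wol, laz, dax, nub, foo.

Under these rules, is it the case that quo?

vex  (by R17: dax, laz)
bar  (by R13: vex)
hep  (by R16: bar, orv)
baz  (by R20: hep)
quo  (by R4: baz)

Yes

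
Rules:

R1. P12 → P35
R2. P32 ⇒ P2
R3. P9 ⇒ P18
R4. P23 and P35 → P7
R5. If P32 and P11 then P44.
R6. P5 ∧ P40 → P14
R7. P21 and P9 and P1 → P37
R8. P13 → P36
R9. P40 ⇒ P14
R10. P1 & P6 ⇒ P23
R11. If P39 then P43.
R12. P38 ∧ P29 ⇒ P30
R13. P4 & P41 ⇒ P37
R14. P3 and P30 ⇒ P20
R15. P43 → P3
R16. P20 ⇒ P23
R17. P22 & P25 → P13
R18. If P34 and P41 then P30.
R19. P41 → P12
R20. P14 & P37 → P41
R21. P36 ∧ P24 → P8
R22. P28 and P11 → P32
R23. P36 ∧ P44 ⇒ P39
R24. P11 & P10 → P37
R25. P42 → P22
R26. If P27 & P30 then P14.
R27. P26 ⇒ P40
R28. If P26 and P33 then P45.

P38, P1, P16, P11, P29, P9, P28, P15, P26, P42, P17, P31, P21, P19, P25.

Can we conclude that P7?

Yes

P37  (by R7: P21, P9, P1)
P30  (by R12: P38, P29)
P32  (by R22: P28, P11)
P22  (by R25: P42)
P40  (by R27: P26)
P44  (by R5: P32, P11)
P14  (by R9: P40)
P13  (by R17: P22, P25)
P41  (by R20: P14, P37)
P36  (by R8: P13)
P12  (by R19: P41)
P39  (by R23: P36, P44)
P35  (by R1: P12)
P43  (by R11: P39)
P3  (by R15: P43)
P20  (by R14: P3, P30)
P23  (by R16: P20)
P7  (by R4: P23, P35)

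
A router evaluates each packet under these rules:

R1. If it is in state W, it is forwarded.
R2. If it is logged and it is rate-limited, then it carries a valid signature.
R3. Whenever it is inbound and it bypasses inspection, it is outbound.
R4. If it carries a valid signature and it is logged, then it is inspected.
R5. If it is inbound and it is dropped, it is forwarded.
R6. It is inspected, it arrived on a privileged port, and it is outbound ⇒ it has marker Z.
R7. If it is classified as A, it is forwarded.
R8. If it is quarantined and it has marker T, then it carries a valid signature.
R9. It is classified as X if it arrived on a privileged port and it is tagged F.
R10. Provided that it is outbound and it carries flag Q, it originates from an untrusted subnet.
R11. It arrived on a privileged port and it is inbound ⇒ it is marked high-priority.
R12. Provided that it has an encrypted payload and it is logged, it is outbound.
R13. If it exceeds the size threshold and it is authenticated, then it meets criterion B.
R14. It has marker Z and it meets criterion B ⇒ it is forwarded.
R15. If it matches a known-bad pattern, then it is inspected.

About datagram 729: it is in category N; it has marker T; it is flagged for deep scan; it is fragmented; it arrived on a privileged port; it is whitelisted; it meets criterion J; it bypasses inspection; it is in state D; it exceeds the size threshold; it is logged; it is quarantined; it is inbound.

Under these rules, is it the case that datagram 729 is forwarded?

No

Forward chaining from the given facts derives: is outbound, carries a valid signature, is marked high-priority, is inspected, has marker Z.
Rules concluding "it is forwarded": R1 needs "it is in state W"; R5 needs "it is dropped"; R7 needs "it is classified as A"; R14 needs "it meets criterion B" — none of these are established.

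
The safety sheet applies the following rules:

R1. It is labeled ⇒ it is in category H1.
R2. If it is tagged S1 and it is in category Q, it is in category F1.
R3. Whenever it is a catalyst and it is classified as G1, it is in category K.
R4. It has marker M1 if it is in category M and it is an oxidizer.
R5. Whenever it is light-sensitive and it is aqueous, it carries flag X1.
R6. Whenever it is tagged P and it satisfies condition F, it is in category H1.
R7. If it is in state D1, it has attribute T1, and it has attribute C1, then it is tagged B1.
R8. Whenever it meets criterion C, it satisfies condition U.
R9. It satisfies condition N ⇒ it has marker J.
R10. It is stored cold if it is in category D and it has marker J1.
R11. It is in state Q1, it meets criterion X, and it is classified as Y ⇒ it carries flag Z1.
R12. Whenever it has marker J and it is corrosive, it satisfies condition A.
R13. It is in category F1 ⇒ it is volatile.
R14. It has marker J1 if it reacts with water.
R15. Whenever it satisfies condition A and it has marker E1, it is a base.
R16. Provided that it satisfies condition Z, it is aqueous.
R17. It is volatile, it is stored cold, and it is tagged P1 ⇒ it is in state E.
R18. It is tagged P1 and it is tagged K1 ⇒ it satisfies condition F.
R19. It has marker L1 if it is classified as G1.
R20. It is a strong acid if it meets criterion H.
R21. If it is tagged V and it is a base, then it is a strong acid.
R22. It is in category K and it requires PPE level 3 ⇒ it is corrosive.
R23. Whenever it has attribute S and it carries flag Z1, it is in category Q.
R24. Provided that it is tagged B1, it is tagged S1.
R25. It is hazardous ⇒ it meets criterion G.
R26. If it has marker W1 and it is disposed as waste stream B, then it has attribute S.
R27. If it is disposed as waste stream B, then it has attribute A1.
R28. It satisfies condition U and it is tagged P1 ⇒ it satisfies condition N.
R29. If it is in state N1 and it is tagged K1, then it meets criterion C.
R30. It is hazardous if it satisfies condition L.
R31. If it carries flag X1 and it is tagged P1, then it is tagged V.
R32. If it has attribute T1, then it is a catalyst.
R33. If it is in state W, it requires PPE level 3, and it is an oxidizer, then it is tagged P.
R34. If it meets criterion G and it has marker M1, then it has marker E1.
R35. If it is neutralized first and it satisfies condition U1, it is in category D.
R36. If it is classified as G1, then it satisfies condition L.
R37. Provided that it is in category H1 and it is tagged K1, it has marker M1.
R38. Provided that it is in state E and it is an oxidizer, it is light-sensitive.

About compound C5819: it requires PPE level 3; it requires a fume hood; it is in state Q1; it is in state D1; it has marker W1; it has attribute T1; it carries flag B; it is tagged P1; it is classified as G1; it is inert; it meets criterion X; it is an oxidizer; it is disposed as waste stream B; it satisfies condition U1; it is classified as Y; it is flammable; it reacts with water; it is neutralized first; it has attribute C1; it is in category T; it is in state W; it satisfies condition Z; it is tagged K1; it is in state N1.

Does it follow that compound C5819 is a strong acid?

Yes

By R7 (it is in state D1, it has attribute T1, it has attribute C1): it is tagged B1.
By R11 (it is in state Q1, it meets criterion X, it is classified as Y): it carries flag Z1.
By R14 (it reacts with water): it has marker J1.
By R16 (it satisfies condition Z): it is aqueous.
By R18 (it is tagged P1, it is tagged K1): it satisfies condition F.
By R24 (it is tagged B1): it is tagged S1.
By R26 (it has marker W1, it is disposed as waste stream B): it has attribute S.
By R29 (it is in state N1, it is tagged K1): it meets criterion C.
By R32 (it has attribute T1): it is a catalyst.
By R33 (it is in state W, it requires PPE level 3, it is an oxidizer): it is tagged P.
By R35 (it is neutralized first, it satisfies condition U1): it is in category D.
By R36 (it is classified as G1): it satisfies condition L.
By R3 (it is a catalyst, it is classified as G1): it is in category K.
By R6 (it is tagged P, it satisfies condition F): it is in category H1.
By R8 (it meets criterion C): it satisfies condition U.
By R10 (it is in category D, it has marker J1): it is stored cold.
By R22 (it is in category K, it requires PPE level 3): it is corrosive.
By R23 (it has attribute S, it carries flag Z1): it is in category Q.
By R28 (it satisfies condition U, it is tagged P1): it satisfies condition N.
By R30 (it satisfies condition L): it is hazardous.
By R37 (it is in category H1, it is tagged K1): it has marker M1.
By R2 (it is tagged S1, it is in category Q): it is in category F1.
By R9 (it satisfies condition N): it has marker J.
By R12 (it has marker J, it is corrosive): it satisfies condition A.
By R13 (it is in category F1): it is volatile.
By R17 (it is volatile, it is stored cold, it is tagged P1): it is in state E.
By R25 (it is hazardous): it meets criterion G.
By R34 (it meets criterion G, it has marker M1): it has marker E1.
By R38 (it is in state E, it is an oxidizer): it is light-sensitive.
By R5 (it is light-sensitive, it is aqueous): it carries flag X1.
By R15 (it satisfies condition A, it has marker E1): it is a base.
By R31 (it carries flag X1, it is tagged P1): it is tagged V.
By R21 (it is tagged V, it is a base): it is a strong acid.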